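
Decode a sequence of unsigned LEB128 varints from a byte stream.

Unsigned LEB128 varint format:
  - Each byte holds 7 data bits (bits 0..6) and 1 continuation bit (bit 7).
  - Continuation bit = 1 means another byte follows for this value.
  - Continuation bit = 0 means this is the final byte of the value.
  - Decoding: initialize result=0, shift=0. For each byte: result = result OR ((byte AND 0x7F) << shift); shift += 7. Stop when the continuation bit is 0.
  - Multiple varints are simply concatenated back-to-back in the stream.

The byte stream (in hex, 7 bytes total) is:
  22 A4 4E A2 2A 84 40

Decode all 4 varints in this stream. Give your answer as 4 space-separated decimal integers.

  byte[0]=0x22 cont=0 payload=0x22=34: acc |= 34<<0 -> acc=34 shift=7 [end]
Varint 1: bytes[0:1] = 22 -> value 34 (1 byte(s))
  byte[1]=0xA4 cont=1 payload=0x24=36: acc |= 36<<0 -> acc=36 shift=7
  byte[2]=0x4E cont=0 payload=0x4E=78: acc |= 78<<7 -> acc=10020 shift=14 [end]
Varint 2: bytes[1:3] = A4 4E -> value 10020 (2 byte(s))
  byte[3]=0xA2 cont=1 payload=0x22=34: acc |= 34<<0 -> acc=34 shift=7
  byte[4]=0x2A cont=0 payload=0x2A=42: acc |= 42<<7 -> acc=5410 shift=14 [end]
Varint 3: bytes[3:5] = A2 2A -> value 5410 (2 byte(s))
  byte[5]=0x84 cont=1 payload=0x04=4: acc |= 4<<0 -> acc=4 shift=7
  byte[6]=0x40 cont=0 payload=0x40=64: acc |= 64<<7 -> acc=8196 shift=14 [end]
Varint 4: bytes[5:7] = 84 40 -> value 8196 (2 byte(s))

Answer: 34 10020 5410 8196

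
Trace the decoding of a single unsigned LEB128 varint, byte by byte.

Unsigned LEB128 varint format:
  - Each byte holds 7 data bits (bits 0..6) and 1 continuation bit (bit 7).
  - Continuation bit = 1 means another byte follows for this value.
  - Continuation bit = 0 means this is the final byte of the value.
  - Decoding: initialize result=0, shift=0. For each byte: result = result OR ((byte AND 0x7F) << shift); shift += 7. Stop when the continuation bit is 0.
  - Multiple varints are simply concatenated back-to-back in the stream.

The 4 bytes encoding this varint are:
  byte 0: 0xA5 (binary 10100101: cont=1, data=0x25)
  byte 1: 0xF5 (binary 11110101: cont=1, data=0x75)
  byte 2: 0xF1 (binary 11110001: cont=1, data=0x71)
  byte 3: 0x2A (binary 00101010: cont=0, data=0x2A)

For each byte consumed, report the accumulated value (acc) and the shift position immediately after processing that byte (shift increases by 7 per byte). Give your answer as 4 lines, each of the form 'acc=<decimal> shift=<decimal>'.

Answer: acc=37 shift=7
acc=15013 shift=14
acc=1866405 shift=21
acc=89946789 shift=28

Derivation:
byte 0=0xA5: payload=0x25=37, contrib = 37<<0 = 37; acc -> 37, shift -> 7
byte 1=0xF5: payload=0x75=117, contrib = 117<<7 = 14976; acc -> 15013, shift -> 14
byte 2=0xF1: payload=0x71=113, contrib = 113<<14 = 1851392; acc -> 1866405, shift -> 21
byte 3=0x2A: payload=0x2A=42, contrib = 42<<21 = 88080384; acc -> 89946789, shift -> 28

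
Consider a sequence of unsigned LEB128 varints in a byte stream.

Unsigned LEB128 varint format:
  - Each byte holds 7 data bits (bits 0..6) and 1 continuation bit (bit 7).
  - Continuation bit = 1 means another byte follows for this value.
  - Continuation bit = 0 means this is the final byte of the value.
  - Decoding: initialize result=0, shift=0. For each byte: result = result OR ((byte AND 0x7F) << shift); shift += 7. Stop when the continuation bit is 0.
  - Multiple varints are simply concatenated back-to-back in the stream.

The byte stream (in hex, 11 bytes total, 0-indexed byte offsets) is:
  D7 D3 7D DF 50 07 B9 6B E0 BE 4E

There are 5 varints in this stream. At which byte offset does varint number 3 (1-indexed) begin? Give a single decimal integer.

  byte[0]=0xD7 cont=1 payload=0x57=87: acc |= 87<<0 -> acc=87 shift=7
  byte[1]=0xD3 cont=1 payload=0x53=83: acc |= 83<<7 -> acc=10711 shift=14
  byte[2]=0x7D cont=0 payload=0x7D=125: acc |= 125<<14 -> acc=2058711 shift=21 [end]
Varint 1: bytes[0:3] = D7 D3 7D -> value 2058711 (3 byte(s))
  byte[3]=0xDF cont=1 payload=0x5F=95: acc |= 95<<0 -> acc=95 shift=7
  byte[4]=0x50 cont=0 payload=0x50=80: acc |= 80<<7 -> acc=10335 shift=14 [end]
Varint 2: bytes[3:5] = DF 50 -> value 10335 (2 byte(s))
  byte[5]=0x07 cont=0 payload=0x07=7: acc |= 7<<0 -> acc=7 shift=7 [end]
Varint 3: bytes[5:6] = 07 -> value 7 (1 byte(s))
  byte[6]=0xB9 cont=1 payload=0x39=57: acc |= 57<<0 -> acc=57 shift=7
  byte[7]=0x6B cont=0 payload=0x6B=107: acc |= 107<<7 -> acc=13753 shift=14 [end]
Varint 4: bytes[6:8] = B9 6B -> value 13753 (2 byte(s))
  byte[8]=0xE0 cont=1 payload=0x60=96: acc |= 96<<0 -> acc=96 shift=7
  byte[9]=0xBE cont=1 payload=0x3E=62: acc |= 62<<7 -> acc=8032 shift=14
  byte[10]=0x4E cont=0 payload=0x4E=78: acc |= 78<<14 -> acc=1285984 shift=21 [end]
Varint 5: bytes[8:11] = E0 BE 4E -> value 1285984 (3 byte(s))

Answer: 5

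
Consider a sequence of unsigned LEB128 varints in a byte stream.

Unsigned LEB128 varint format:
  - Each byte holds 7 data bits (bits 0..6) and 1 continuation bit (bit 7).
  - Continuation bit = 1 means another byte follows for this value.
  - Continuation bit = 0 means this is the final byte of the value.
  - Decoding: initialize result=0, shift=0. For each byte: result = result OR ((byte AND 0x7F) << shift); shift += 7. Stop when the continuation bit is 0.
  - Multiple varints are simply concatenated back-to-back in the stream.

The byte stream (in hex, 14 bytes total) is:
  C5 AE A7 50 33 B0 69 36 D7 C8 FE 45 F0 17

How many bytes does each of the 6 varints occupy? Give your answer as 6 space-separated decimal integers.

Answer: 4 1 2 1 4 2

Derivation:
  byte[0]=0xC5 cont=1 payload=0x45=69: acc |= 69<<0 -> acc=69 shift=7
  byte[1]=0xAE cont=1 payload=0x2E=46: acc |= 46<<7 -> acc=5957 shift=14
  byte[2]=0xA7 cont=1 payload=0x27=39: acc |= 39<<14 -> acc=644933 shift=21
  byte[3]=0x50 cont=0 payload=0x50=80: acc |= 80<<21 -> acc=168417093 shift=28 [end]
Varint 1: bytes[0:4] = C5 AE A7 50 -> value 168417093 (4 byte(s))
  byte[4]=0x33 cont=0 payload=0x33=51: acc |= 51<<0 -> acc=51 shift=7 [end]
Varint 2: bytes[4:5] = 33 -> value 51 (1 byte(s))
  byte[5]=0xB0 cont=1 payload=0x30=48: acc |= 48<<0 -> acc=48 shift=7
  byte[6]=0x69 cont=0 payload=0x69=105: acc |= 105<<7 -> acc=13488 shift=14 [end]
Varint 3: bytes[5:7] = B0 69 -> value 13488 (2 byte(s))
  byte[7]=0x36 cont=0 payload=0x36=54: acc |= 54<<0 -> acc=54 shift=7 [end]
Varint 4: bytes[7:8] = 36 -> value 54 (1 byte(s))
  byte[8]=0xD7 cont=1 payload=0x57=87: acc |= 87<<0 -> acc=87 shift=7
  byte[9]=0xC8 cont=1 payload=0x48=72: acc |= 72<<7 -> acc=9303 shift=14
  byte[10]=0xFE cont=1 payload=0x7E=126: acc |= 126<<14 -> acc=2073687 shift=21
  byte[11]=0x45 cont=0 payload=0x45=69: acc |= 69<<21 -> acc=146777175 shift=28 [end]
Varint 5: bytes[8:12] = D7 C8 FE 45 -> value 146777175 (4 byte(s))
  byte[12]=0xF0 cont=1 payload=0x70=112: acc |= 112<<0 -> acc=112 shift=7
  byte[13]=0x17 cont=0 payload=0x17=23: acc |= 23<<7 -> acc=3056 shift=14 [end]
Varint 6: bytes[12:14] = F0 17 -> value 3056 (2 byte(s))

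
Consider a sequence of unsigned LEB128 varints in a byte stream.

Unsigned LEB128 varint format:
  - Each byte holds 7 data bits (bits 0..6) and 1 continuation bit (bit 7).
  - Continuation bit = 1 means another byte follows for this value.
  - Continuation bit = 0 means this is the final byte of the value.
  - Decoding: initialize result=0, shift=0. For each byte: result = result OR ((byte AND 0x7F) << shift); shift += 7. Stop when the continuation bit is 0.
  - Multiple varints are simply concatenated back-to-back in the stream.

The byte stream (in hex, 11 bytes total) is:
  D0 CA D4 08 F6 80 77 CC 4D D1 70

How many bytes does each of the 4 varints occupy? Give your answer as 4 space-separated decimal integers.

Answer: 4 3 2 2

Derivation:
  byte[0]=0xD0 cont=1 payload=0x50=80: acc |= 80<<0 -> acc=80 shift=7
  byte[1]=0xCA cont=1 payload=0x4A=74: acc |= 74<<7 -> acc=9552 shift=14
  byte[2]=0xD4 cont=1 payload=0x54=84: acc |= 84<<14 -> acc=1385808 shift=21
  byte[3]=0x08 cont=0 payload=0x08=8: acc |= 8<<21 -> acc=18163024 shift=28 [end]
Varint 1: bytes[0:4] = D0 CA D4 08 -> value 18163024 (4 byte(s))
  byte[4]=0xF6 cont=1 payload=0x76=118: acc |= 118<<0 -> acc=118 shift=7
  byte[5]=0x80 cont=1 payload=0x00=0: acc |= 0<<7 -> acc=118 shift=14
  byte[6]=0x77 cont=0 payload=0x77=119: acc |= 119<<14 -> acc=1949814 shift=21 [end]
Varint 2: bytes[4:7] = F6 80 77 -> value 1949814 (3 byte(s))
  byte[7]=0xCC cont=1 payload=0x4C=76: acc |= 76<<0 -> acc=76 shift=7
  byte[8]=0x4D cont=0 payload=0x4D=77: acc |= 77<<7 -> acc=9932 shift=14 [end]
Varint 3: bytes[7:9] = CC 4D -> value 9932 (2 byte(s))
  byte[9]=0xD1 cont=1 payload=0x51=81: acc |= 81<<0 -> acc=81 shift=7
  byte[10]=0x70 cont=0 payload=0x70=112: acc |= 112<<7 -> acc=14417 shift=14 [end]
Varint 4: bytes[9:11] = D1 70 -> value 14417 (2 byte(s))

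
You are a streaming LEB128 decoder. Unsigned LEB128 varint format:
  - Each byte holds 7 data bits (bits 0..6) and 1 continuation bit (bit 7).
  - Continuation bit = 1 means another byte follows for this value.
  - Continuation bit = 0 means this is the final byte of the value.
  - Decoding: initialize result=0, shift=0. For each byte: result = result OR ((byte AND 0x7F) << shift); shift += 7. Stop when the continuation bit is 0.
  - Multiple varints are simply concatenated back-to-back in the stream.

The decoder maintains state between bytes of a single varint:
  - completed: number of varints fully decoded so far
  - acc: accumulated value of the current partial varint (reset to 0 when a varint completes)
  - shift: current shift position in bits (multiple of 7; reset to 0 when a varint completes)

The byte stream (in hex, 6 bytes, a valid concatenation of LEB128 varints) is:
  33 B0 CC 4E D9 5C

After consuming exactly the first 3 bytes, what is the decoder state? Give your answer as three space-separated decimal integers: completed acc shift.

byte[0]=0x33 cont=0 payload=0x33: varint #1 complete (value=51); reset -> completed=1 acc=0 shift=0
byte[1]=0xB0 cont=1 payload=0x30: acc |= 48<<0 -> completed=1 acc=48 shift=7
byte[2]=0xCC cont=1 payload=0x4C: acc |= 76<<7 -> completed=1 acc=9776 shift=14

Answer: 1 9776 14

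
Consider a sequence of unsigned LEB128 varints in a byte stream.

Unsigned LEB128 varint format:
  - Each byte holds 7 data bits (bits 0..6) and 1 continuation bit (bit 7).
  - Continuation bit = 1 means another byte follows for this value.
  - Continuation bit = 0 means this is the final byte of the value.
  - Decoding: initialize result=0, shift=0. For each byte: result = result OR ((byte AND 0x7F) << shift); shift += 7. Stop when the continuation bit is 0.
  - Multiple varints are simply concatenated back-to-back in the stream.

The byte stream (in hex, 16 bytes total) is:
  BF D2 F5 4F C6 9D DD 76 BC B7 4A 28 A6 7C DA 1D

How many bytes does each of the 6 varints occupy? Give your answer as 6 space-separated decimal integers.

  byte[0]=0xBF cont=1 payload=0x3F=63: acc |= 63<<0 -> acc=63 shift=7
  byte[1]=0xD2 cont=1 payload=0x52=82: acc |= 82<<7 -> acc=10559 shift=14
  byte[2]=0xF5 cont=1 payload=0x75=117: acc |= 117<<14 -> acc=1927487 shift=21
  byte[3]=0x4F cont=0 payload=0x4F=79: acc |= 79<<21 -> acc=167602495 shift=28 [end]
Varint 1: bytes[0:4] = BF D2 F5 4F -> value 167602495 (4 byte(s))
  byte[4]=0xC6 cont=1 payload=0x46=70: acc |= 70<<0 -> acc=70 shift=7
  byte[5]=0x9D cont=1 payload=0x1D=29: acc |= 29<<7 -> acc=3782 shift=14
  byte[6]=0xDD cont=1 payload=0x5D=93: acc |= 93<<14 -> acc=1527494 shift=21
  byte[7]=0x76 cont=0 payload=0x76=118: acc |= 118<<21 -> acc=248991430 shift=28 [end]
Varint 2: bytes[4:8] = C6 9D DD 76 -> value 248991430 (4 byte(s))
  byte[8]=0xBC cont=1 payload=0x3C=60: acc |= 60<<0 -> acc=60 shift=7
  byte[9]=0xB7 cont=1 payload=0x37=55: acc |= 55<<7 -> acc=7100 shift=14
  byte[10]=0x4A cont=0 payload=0x4A=74: acc |= 74<<14 -> acc=1219516 shift=21 [end]
Varint 3: bytes[8:11] = BC B7 4A -> value 1219516 (3 byte(s))
  byte[11]=0x28 cont=0 payload=0x28=40: acc |= 40<<0 -> acc=40 shift=7 [end]
Varint 4: bytes[11:12] = 28 -> value 40 (1 byte(s))
  byte[12]=0xA6 cont=1 payload=0x26=38: acc |= 38<<0 -> acc=38 shift=7
  byte[13]=0x7C cont=0 payload=0x7C=124: acc |= 124<<7 -> acc=15910 shift=14 [end]
Varint 5: bytes[12:14] = A6 7C -> value 15910 (2 byte(s))
  byte[14]=0xDA cont=1 payload=0x5A=90: acc |= 90<<0 -> acc=90 shift=7
  byte[15]=0x1D cont=0 payload=0x1D=29: acc |= 29<<7 -> acc=3802 shift=14 [end]
Varint 6: bytes[14:16] = DA 1D -> value 3802 (2 byte(s))

Answer: 4 4 3 1 2 2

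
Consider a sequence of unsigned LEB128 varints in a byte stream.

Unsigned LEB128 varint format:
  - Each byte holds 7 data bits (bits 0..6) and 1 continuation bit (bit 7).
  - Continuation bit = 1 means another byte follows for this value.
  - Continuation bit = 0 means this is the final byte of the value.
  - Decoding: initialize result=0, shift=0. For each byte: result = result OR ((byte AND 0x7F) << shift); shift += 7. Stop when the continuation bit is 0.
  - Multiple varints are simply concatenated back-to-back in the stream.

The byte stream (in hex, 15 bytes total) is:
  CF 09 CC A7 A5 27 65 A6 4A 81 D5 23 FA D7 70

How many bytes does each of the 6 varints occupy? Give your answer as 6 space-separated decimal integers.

  byte[0]=0xCF cont=1 payload=0x4F=79: acc |= 79<<0 -> acc=79 shift=7
  byte[1]=0x09 cont=0 payload=0x09=9: acc |= 9<<7 -> acc=1231 shift=14 [end]
Varint 1: bytes[0:2] = CF 09 -> value 1231 (2 byte(s))
  byte[2]=0xCC cont=1 payload=0x4C=76: acc |= 76<<0 -> acc=76 shift=7
  byte[3]=0xA7 cont=1 payload=0x27=39: acc |= 39<<7 -> acc=5068 shift=14
  byte[4]=0xA5 cont=1 payload=0x25=37: acc |= 37<<14 -> acc=611276 shift=21
  byte[5]=0x27 cont=0 payload=0x27=39: acc |= 39<<21 -> acc=82400204 shift=28 [end]
Varint 2: bytes[2:6] = CC A7 A5 27 -> value 82400204 (4 byte(s))
  byte[6]=0x65 cont=0 payload=0x65=101: acc |= 101<<0 -> acc=101 shift=7 [end]
Varint 3: bytes[6:7] = 65 -> value 101 (1 byte(s))
  byte[7]=0xA6 cont=1 payload=0x26=38: acc |= 38<<0 -> acc=38 shift=7
  byte[8]=0x4A cont=0 payload=0x4A=74: acc |= 74<<7 -> acc=9510 shift=14 [end]
Varint 4: bytes[7:9] = A6 4A -> value 9510 (2 byte(s))
  byte[9]=0x81 cont=1 payload=0x01=1: acc |= 1<<0 -> acc=1 shift=7
  byte[10]=0xD5 cont=1 payload=0x55=85: acc |= 85<<7 -> acc=10881 shift=14
  byte[11]=0x23 cont=0 payload=0x23=35: acc |= 35<<14 -> acc=584321 shift=21 [end]
Varint 5: bytes[9:12] = 81 D5 23 -> value 584321 (3 byte(s))
  byte[12]=0xFA cont=1 payload=0x7A=122: acc |= 122<<0 -> acc=122 shift=7
  byte[13]=0xD7 cont=1 payload=0x57=87: acc |= 87<<7 -> acc=11258 shift=14
  byte[14]=0x70 cont=0 payload=0x70=112: acc |= 112<<14 -> acc=1846266 shift=21 [end]
Varint 6: bytes[12:15] = FA D7 70 -> value 1846266 (3 byte(s))

Answer: 2 4 1 2 3 3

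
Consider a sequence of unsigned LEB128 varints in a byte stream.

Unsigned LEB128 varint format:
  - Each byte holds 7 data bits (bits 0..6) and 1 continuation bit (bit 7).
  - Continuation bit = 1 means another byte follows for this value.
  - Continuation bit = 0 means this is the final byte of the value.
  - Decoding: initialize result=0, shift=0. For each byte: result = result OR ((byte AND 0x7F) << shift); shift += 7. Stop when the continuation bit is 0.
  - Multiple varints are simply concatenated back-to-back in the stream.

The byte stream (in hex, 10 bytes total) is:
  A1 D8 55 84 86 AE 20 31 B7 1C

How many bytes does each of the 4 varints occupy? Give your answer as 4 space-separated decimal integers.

  byte[0]=0xA1 cont=1 payload=0x21=33: acc |= 33<<0 -> acc=33 shift=7
  byte[1]=0xD8 cont=1 payload=0x58=88: acc |= 88<<7 -> acc=11297 shift=14
  byte[2]=0x55 cont=0 payload=0x55=85: acc |= 85<<14 -> acc=1403937 shift=21 [end]
Varint 1: bytes[0:3] = A1 D8 55 -> value 1403937 (3 byte(s))
  byte[3]=0x84 cont=1 payload=0x04=4: acc |= 4<<0 -> acc=4 shift=7
  byte[4]=0x86 cont=1 payload=0x06=6: acc |= 6<<7 -> acc=772 shift=14
  byte[5]=0xAE cont=1 payload=0x2E=46: acc |= 46<<14 -> acc=754436 shift=21
  byte[6]=0x20 cont=0 payload=0x20=32: acc |= 32<<21 -> acc=67863300 shift=28 [end]
Varint 2: bytes[3:7] = 84 86 AE 20 -> value 67863300 (4 byte(s))
  byte[7]=0x31 cont=0 payload=0x31=49: acc |= 49<<0 -> acc=49 shift=7 [end]
Varint 3: bytes[7:8] = 31 -> value 49 (1 byte(s))
  byte[8]=0xB7 cont=1 payload=0x37=55: acc |= 55<<0 -> acc=55 shift=7
  byte[9]=0x1C cont=0 payload=0x1C=28: acc |= 28<<7 -> acc=3639 shift=14 [end]
Varint 4: bytes[8:10] = B7 1C -> value 3639 (2 byte(s))

Answer: 3 4 1 2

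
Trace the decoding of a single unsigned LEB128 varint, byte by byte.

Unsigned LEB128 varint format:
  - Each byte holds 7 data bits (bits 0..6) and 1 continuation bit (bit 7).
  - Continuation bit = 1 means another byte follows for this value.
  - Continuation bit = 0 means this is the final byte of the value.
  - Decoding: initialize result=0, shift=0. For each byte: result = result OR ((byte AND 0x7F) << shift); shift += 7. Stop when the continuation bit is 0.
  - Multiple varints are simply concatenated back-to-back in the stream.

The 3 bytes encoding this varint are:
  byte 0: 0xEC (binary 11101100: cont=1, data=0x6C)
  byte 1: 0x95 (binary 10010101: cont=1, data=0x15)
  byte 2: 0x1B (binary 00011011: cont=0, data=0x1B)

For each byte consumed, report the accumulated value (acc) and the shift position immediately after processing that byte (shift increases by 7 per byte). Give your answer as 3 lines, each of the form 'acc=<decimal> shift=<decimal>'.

Answer: acc=108 shift=7
acc=2796 shift=14
acc=445164 shift=21

Derivation:
byte 0=0xEC: payload=0x6C=108, contrib = 108<<0 = 108; acc -> 108, shift -> 7
byte 1=0x95: payload=0x15=21, contrib = 21<<7 = 2688; acc -> 2796, shift -> 14
byte 2=0x1B: payload=0x1B=27, contrib = 27<<14 = 442368; acc -> 445164, shift -> 21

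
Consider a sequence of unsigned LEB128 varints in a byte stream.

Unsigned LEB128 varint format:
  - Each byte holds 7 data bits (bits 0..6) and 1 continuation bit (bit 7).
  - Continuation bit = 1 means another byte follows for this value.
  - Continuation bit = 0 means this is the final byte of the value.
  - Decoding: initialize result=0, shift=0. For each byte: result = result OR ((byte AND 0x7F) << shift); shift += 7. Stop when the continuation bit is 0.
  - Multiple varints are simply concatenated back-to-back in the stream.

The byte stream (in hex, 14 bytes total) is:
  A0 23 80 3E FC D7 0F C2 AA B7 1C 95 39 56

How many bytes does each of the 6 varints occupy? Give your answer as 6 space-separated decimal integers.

Answer: 2 2 3 4 2 1

Derivation:
  byte[0]=0xA0 cont=1 payload=0x20=32: acc |= 32<<0 -> acc=32 shift=7
  byte[1]=0x23 cont=0 payload=0x23=35: acc |= 35<<7 -> acc=4512 shift=14 [end]
Varint 1: bytes[0:2] = A0 23 -> value 4512 (2 byte(s))
  byte[2]=0x80 cont=1 payload=0x00=0: acc |= 0<<0 -> acc=0 shift=7
  byte[3]=0x3E cont=0 payload=0x3E=62: acc |= 62<<7 -> acc=7936 shift=14 [end]
Varint 2: bytes[2:4] = 80 3E -> value 7936 (2 byte(s))
  byte[4]=0xFC cont=1 payload=0x7C=124: acc |= 124<<0 -> acc=124 shift=7
  byte[5]=0xD7 cont=1 payload=0x57=87: acc |= 87<<7 -> acc=11260 shift=14
  byte[6]=0x0F cont=0 payload=0x0F=15: acc |= 15<<14 -> acc=257020 shift=21 [end]
Varint 3: bytes[4:7] = FC D7 0F -> value 257020 (3 byte(s))
  byte[7]=0xC2 cont=1 payload=0x42=66: acc |= 66<<0 -> acc=66 shift=7
  byte[8]=0xAA cont=1 payload=0x2A=42: acc |= 42<<7 -> acc=5442 shift=14
  byte[9]=0xB7 cont=1 payload=0x37=55: acc |= 55<<14 -> acc=906562 shift=21
  byte[10]=0x1C cont=0 payload=0x1C=28: acc |= 28<<21 -> acc=59626818 shift=28 [end]
Varint 4: bytes[7:11] = C2 AA B7 1C -> value 59626818 (4 byte(s))
  byte[11]=0x95 cont=1 payload=0x15=21: acc |= 21<<0 -> acc=21 shift=7
  byte[12]=0x39 cont=0 payload=0x39=57: acc |= 57<<7 -> acc=7317 shift=14 [end]
Varint 5: bytes[11:13] = 95 39 -> value 7317 (2 byte(s))
  byte[13]=0x56 cont=0 payload=0x56=86: acc |= 86<<0 -> acc=86 shift=7 [end]
Varint 6: bytes[13:14] = 56 -> value 86 (1 byte(s))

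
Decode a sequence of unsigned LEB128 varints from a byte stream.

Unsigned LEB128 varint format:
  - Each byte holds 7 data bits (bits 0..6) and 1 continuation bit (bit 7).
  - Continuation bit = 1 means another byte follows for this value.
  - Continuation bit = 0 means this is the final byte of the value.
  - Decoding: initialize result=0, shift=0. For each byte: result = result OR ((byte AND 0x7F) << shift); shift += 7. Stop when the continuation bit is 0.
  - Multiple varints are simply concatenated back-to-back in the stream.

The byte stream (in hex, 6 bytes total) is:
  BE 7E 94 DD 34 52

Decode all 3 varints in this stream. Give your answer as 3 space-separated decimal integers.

Answer: 16190 863892 82

Derivation:
  byte[0]=0xBE cont=1 payload=0x3E=62: acc |= 62<<0 -> acc=62 shift=7
  byte[1]=0x7E cont=0 payload=0x7E=126: acc |= 126<<7 -> acc=16190 shift=14 [end]
Varint 1: bytes[0:2] = BE 7E -> value 16190 (2 byte(s))
  byte[2]=0x94 cont=1 payload=0x14=20: acc |= 20<<0 -> acc=20 shift=7
  byte[3]=0xDD cont=1 payload=0x5D=93: acc |= 93<<7 -> acc=11924 shift=14
  byte[4]=0x34 cont=0 payload=0x34=52: acc |= 52<<14 -> acc=863892 shift=21 [end]
Varint 2: bytes[2:5] = 94 DD 34 -> value 863892 (3 byte(s))
  byte[5]=0x52 cont=0 payload=0x52=82: acc |= 82<<0 -> acc=82 shift=7 [end]
Varint 3: bytes[5:6] = 52 -> value 82 (1 byte(s))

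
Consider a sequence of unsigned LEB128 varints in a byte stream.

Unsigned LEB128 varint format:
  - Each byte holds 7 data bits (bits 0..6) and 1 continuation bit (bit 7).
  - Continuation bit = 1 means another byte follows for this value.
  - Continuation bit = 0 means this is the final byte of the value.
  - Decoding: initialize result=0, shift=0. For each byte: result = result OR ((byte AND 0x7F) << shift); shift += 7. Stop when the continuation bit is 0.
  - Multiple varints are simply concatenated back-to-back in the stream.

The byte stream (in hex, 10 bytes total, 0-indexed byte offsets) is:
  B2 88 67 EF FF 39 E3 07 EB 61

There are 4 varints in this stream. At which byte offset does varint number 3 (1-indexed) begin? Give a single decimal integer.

  byte[0]=0xB2 cont=1 payload=0x32=50: acc |= 50<<0 -> acc=50 shift=7
  byte[1]=0x88 cont=1 payload=0x08=8: acc |= 8<<7 -> acc=1074 shift=14
  byte[2]=0x67 cont=0 payload=0x67=103: acc |= 103<<14 -> acc=1688626 shift=21 [end]
Varint 1: bytes[0:3] = B2 88 67 -> value 1688626 (3 byte(s))
  byte[3]=0xEF cont=1 payload=0x6F=111: acc |= 111<<0 -> acc=111 shift=7
  byte[4]=0xFF cont=1 payload=0x7F=127: acc |= 127<<7 -> acc=16367 shift=14
  byte[5]=0x39 cont=0 payload=0x39=57: acc |= 57<<14 -> acc=950255 shift=21 [end]
Varint 2: bytes[3:6] = EF FF 39 -> value 950255 (3 byte(s))
  byte[6]=0xE3 cont=1 payload=0x63=99: acc |= 99<<0 -> acc=99 shift=7
  byte[7]=0x07 cont=0 payload=0x07=7: acc |= 7<<7 -> acc=995 shift=14 [end]
Varint 3: bytes[6:8] = E3 07 -> value 995 (2 byte(s))
  byte[8]=0xEB cont=1 payload=0x6B=107: acc |= 107<<0 -> acc=107 shift=7
  byte[9]=0x61 cont=0 payload=0x61=97: acc |= 97<<7 -> acc=12523 shift=14 [end]
Varint 4: bytes[8:10] = EB 61 -> value 12523 (2 byte(s))

Answer: 6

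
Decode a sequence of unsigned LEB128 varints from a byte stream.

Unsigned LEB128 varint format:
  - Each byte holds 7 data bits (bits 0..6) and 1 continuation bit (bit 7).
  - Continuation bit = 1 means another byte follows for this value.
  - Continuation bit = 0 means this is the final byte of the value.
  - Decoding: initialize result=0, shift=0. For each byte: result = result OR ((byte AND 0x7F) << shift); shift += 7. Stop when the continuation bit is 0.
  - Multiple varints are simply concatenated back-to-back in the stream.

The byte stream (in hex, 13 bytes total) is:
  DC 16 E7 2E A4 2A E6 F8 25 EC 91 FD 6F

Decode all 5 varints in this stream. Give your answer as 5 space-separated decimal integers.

Answer: 2908 5991 5412 621670 234834156

Derivation:
  byte[0]=0xDC cont=1 payload=0x5C=92: acc |= 92<<0 -> acc=92 shift=7
  byte[1]=0x16 cont=0 payload=0x16=22: acc |= 22<<7 -> acc=2908 shift=14 [end]
Varint 1: bytes[0:2] = DC 16 -> value 2908 (2 byte(s))
  byte[2]=0xE7 cont=1 payload=0x67=103: acc |= 103<<0 -> acc=103 shift=7
  byte[3]=0x2E cont=0 payload=0x2E=46: acc |= 46<<7 -> acc=5991 shift=14 [end]
Varint 2: bytes[2:4] = E7 2E -> value 5991 (2 byte(s))
  byte[4]=0xA4 cont=1 payload=0x24=36: acc |= 36<<0 -> acc=36 shift=7
  byte[5]=0x2A cont=0 payload=0x2A=42: acc |= 42<<7 -> acc=5412 shift=14 [end]
Varint 3: bytes[4:6] = A4 2A -> value 5412 (2 byte(s))
  byte[6]=0xE6 cont=1 payload=0x66=102: acc |= 102<<0 -> acc=102 shift=7
  byte[7]=0xF8 cont=1 payload=0x78=120: acc |= 120<<7 -> acc=15462 shift=14
  byte[8]=0x25 cont=0 payload=0x25=37: acc |= 37<<14 -> acc=621670 shift=21 [end]
Varint 4: bytes[6:9] = E6 F8 25 -> value 621670 (3 byte(s))
  byte[9]=0xEC cont=1 payload=0x6C=108: acc |= 108<<0 -> acc=108 shift=7
  byte[10]=0x91 cont=1 payload=0x11=17: acc |= 17<<7 -> acc=2284 shift=14
  byte[11]=0xFD cont=1 payload=0x7D=125: acc |= 125<<14 -> acc=2050284 shift=21
  byte[12]=0x6F cont=0 payload=0x6F=111: acc |= 111<<21 -> acc=234834156 shift=28 [end]
Varint 5: bytes[9:13] = EC 91 FD 6F -> value 234834156 (4 byte(s))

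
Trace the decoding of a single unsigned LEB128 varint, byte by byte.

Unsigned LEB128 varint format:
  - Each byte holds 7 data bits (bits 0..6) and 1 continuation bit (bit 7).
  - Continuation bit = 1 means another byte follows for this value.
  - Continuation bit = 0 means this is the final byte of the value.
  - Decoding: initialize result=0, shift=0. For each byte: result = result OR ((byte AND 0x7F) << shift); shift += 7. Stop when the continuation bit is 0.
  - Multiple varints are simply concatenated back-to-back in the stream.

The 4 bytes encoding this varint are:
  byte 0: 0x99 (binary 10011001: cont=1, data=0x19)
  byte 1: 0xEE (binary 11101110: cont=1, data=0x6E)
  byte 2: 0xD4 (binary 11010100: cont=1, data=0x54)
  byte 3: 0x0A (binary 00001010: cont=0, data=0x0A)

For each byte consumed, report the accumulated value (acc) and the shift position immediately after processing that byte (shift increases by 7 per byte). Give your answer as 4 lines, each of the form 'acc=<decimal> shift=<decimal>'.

Answer: acc=25 shift=7
acc=14105 shift=14
acc=1390361 shift=21
acc=22361881 shift=28

Derivation:
byte 0=0x99: payload=0x19=25, contrib = 25<<0 = 25; acc -> 25, shift -> 7
byte 1=0xEE: payload=0x6E=110, contrib = 110<<7 = 14080; acc -> 14105, shift -> 14
byte 2=0xD4: payload=0x54=84, contrib = 84<<14 = 1376256; acc -> 1390361, shift -> 21
byte 3=0x0A: payload=0x0A=10, contrib = 10<<21 = 20971520; acc -> 22361881, shift -> 28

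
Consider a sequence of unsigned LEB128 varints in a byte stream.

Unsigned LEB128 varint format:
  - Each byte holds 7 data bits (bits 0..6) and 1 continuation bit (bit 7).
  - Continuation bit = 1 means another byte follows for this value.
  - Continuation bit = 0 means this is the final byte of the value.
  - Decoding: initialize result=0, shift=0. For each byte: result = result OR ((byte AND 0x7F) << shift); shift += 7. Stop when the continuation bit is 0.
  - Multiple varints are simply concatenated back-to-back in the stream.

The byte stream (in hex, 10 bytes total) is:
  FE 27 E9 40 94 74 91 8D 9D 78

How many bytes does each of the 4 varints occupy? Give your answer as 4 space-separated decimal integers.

Answer: 2 2 2 4

Derivation:
  byte[0]=0xFE cont=1 payload=0x7E=126: acc |= 126<<0 -> acc=126 shift=7
  byte[1]=0x27 cont=0 payload=0x27=39: acc |= 39<<7 -> acc=5118 shift=14 [end]
Varint 1: bytes[0:2] = FE 27 -> value 5118 (2 byte(s))
  byte[2]=0xE9 cont=1 payload=0x69=105: acc |= 105<<0 -> acc=105 shift=7
  byte[3]=0x40 cont=0 payload=0x40=64: acc |= 64<<7 -> acc=8297 shift=14 [end]
Varint 2: bytes[2:4] = E9 40 -> value 8297 (2 byte(s))
  byte[4]=0x94 cont=1 payload=0x14=20: acc |= 20<<0 -> acc=20 shift=7
  byte[5]=0x74 cont=0 payload=0x74=116: acc |= 116<<7 -> acc=14868 shift=14 [end]
Varint 3: bytes[4:6] = 94 74 -> value 14868 (2 byte(s))
  byte[6]=0x91 cont=1 payload=0x11=17: acc |= 17<<0 -> acc=17 shift=7
  byte[7]=0x8D cont=1 payload=0x0D=13: acc |= 13<<7 -> acc=1681 shift=14
  byte[8]=0x9D cont=1 payload=0x1D=29: acc |= 29<<14 -> acc=476817 shift=21
  byte[9]=0x78 cont=0 payload=0x78=120: acc |= 120<<21 -> acc=252135057 shift=28 [end]
Varint 4: bytes[6:10] = 91 8D 9D 78 -> value 252135057 (4 byte(s))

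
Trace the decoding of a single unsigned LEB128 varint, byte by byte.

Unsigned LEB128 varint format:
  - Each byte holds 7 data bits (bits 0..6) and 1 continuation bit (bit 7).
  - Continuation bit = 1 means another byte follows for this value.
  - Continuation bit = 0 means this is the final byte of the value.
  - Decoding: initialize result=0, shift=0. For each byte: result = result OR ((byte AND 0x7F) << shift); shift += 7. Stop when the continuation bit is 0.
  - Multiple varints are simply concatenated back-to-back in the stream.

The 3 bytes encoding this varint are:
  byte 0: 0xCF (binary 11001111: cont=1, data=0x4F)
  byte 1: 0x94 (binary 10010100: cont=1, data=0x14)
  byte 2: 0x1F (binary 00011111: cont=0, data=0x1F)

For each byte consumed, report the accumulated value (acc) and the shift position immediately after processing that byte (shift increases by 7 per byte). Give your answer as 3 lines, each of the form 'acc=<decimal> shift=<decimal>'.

byte 0=0xCF: payload=0x4F=79, contrib = 79<<0 = 79; acc -> 79, shift -> 7
byte 1=0x94: payload=0x14=20, contrib = 20<<7 = 2560; acc -> 2639, shift -> 14
byte 2=0x1F: payload=0x1F=31, contrib = 31<<14 = 507904; acc -> 510543, shift -> 21

Answer: acc=79 shift=7
acc=2639 shift=14
acc=510543 shift=21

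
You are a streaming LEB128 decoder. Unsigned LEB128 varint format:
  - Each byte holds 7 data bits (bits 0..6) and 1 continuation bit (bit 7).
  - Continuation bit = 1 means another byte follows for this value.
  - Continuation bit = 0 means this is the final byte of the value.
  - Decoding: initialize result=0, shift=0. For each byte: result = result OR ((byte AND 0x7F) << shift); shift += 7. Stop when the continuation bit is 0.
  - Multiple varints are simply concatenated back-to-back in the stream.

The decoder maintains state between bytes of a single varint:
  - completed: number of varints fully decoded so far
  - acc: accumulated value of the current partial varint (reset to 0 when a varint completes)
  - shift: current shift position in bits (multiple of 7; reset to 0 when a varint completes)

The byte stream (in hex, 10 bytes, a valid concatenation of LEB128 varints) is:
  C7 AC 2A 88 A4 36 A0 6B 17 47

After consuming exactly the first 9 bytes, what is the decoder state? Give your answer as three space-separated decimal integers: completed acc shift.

byte[0]=0xC7 cont=1 payload=0x47: acc |= 71<<0 -> completed=0 acc=71 shift=7
byte[1]=0xAC cont=1 payload=0x2C: acc |= 44<<7 -> completed=0 acc=5703 shift=14
byte[2]=0x2A cont=0 payload=0x2A: varint #1 complete (value=693831); reset -> completed=1 acc=0 shift=0
byte[3]=0x88 cont=1 payload=0x08: acc |= 8<<0 -> completed=1 acc=8 shift=7
byte[4]=0xA4 cont=1 payload=0x24: acc |= 36<<7 -> completed=1 acc=4616 shift=14
byte[5]=0x36 cont=0 payload=0x36: varint #2 complete (value=889352); reset -> completed=2 acc=0 shift=0
byte[6]=0xA0 cont=1 payload=0x20: acc |= 32<<0 -> completed=2 acc=32 shift=7
byte[7]=0x6B cont=0 payload=0x6B: varint #3 complete (value=13728); reset -> completed=3 acc=0 shift=0
byte[8]=0x17 cont=0 payload=0x17: varint #4 complete (value=23); reset -> completed=4 acc=0 shift=0

Answer: 4 0 0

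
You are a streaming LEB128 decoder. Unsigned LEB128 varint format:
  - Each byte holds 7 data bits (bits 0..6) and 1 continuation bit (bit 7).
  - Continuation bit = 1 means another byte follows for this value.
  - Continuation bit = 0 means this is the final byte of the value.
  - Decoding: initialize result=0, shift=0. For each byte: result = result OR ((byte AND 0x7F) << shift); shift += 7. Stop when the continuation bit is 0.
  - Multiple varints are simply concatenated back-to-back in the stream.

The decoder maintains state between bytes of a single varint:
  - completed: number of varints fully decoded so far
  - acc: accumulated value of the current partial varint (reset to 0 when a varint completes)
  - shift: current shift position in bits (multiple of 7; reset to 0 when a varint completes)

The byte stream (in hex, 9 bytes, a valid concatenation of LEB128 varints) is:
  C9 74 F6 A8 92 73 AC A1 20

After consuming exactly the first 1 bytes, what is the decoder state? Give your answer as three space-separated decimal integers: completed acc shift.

byte[0]=0xC9 cont=1 payload=0x49: acc |= 73<<0 -> completed=0 acc=73 shift=7

Answer: 0 73 7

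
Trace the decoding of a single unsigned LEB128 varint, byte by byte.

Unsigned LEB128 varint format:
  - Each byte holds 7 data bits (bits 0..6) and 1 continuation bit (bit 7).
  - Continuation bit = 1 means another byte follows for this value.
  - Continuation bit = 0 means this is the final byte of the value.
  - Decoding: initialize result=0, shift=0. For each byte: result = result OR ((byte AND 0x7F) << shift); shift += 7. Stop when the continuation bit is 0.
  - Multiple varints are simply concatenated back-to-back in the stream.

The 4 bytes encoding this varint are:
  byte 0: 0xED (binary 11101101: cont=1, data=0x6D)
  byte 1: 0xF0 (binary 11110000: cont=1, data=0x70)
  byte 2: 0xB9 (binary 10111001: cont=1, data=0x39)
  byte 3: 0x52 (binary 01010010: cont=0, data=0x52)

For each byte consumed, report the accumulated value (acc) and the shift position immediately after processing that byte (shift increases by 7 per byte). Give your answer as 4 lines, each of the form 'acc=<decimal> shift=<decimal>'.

byte 0=0xED: payload=0x6D=109, contrib = 109<<0 = 109; acc -> 109, shift -> 7
byte 1=0xF0: payload=0x70=112, contrib = 112<<7 = 14336; acc -> 14445, shift -> 14
byte 2=0xB9: payload=0x39=57, contrib = 57<<14 = 933888; acc -> 948333, shift -> 21
byte 3=0x52: payload=0x52=82, contrib = 82<<21 = 171966464; acc -> 172914797, shift -> 28

Answer: acc=109 shift=7
acc=14445 shift=14
acc=948333 shift=21
acc=172914797 shift=28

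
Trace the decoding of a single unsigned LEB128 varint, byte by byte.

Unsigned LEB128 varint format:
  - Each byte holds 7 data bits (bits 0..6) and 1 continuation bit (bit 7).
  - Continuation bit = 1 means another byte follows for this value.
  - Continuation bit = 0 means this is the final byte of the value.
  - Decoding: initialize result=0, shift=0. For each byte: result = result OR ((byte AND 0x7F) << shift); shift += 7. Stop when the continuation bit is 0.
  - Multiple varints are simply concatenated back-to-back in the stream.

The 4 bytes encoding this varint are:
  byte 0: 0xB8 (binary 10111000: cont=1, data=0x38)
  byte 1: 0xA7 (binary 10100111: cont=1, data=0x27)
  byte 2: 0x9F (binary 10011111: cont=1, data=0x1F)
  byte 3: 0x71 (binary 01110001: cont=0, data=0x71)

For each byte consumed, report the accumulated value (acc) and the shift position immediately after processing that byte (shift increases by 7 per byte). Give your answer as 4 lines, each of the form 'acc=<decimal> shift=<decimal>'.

byte 0=0xB8: payload=0x38=56, contrib = 56<<0 = 56; acc -> 56, shift -> 7
byte 1=0xA7: payload=0x27=39, contrib = 39<<7 = 4992; acc -> 5048, shift -> 14
byte 2=0x9F: payload=0x1F=31, contrib = 31<<14 = 507904; acc -> 512952, shift -> 21
byte 3=0x71: payload=0x71=113, contrib = 113<<21 = 236978176; acc -> 237491128, shift -> 28

Answer: acc=56 shift=7
acc=5048 shift=14
acc=512952 shift=21
acc=237491128 shift=28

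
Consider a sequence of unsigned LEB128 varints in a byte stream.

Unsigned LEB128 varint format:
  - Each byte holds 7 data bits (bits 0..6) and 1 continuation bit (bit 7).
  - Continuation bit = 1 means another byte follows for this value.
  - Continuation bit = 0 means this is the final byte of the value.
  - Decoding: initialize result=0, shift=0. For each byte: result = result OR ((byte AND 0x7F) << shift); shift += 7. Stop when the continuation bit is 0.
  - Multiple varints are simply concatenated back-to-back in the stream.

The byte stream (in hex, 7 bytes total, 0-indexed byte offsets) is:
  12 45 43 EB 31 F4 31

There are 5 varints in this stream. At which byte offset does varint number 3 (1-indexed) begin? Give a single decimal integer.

Answer: 2

Derivation:
  byte[0]=0x12 cont=0 payload=0x12=18: acc |= 18<<0 -> acc=18 shift=7 [end]
Varint 1: bytes[0:1] = 12 -> value 18 (1 byte(s))
  byte[1]=0x45 cont=0 payload=0x45=69: acc |= 69<<0 -> acc=69 shift=7 [end]
Varint 2: bytes[1:2] = 45 -> value 69 (1 byte(s))
  byte[2]=0x43 cont=0 payload=0x43=67: acc |= 67<<0 -> acc=67 shift=7 [end]
Varint 3: bytes[2:3] = 43 -> value 67 (1 byte(s))
  byte[3]=0xEB cont=1 payload=0x6B=107: acc |= 107<<0 -> acc=107 shift=7
  byte[4]=0x31 cont=0 payload=0x31=49: acc |= 49<<7 -> acc=6379 shift=14 [end]
Varint 4: bytes[3:5] = EB 31 -> value 6379 (2 byte(s))
  byte[5]=0xF4 cont=1 payload=0x74=116: acc |= 116<<0 -> acc=116 shift=7
  byte[6]=0x31 cont=0 payload=0x31=49: acc |= 49<<7 -> acc=6388 shift=14 [end]
Varint 5: bytes[5:7] = F4 31 -> value 6388 (2 byte(s))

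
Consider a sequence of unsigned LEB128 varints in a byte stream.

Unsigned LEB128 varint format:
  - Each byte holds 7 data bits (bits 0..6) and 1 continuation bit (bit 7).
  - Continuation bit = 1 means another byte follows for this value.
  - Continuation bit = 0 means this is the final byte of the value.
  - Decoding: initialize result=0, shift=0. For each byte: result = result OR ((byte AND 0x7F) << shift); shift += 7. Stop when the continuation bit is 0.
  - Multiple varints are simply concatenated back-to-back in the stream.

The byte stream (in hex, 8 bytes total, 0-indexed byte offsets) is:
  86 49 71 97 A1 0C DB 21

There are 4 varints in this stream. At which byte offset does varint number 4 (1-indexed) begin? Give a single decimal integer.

Answer: 6

Derivation:
  byte[0]=0x86 cont=1 payload=0x06=6: acc |= 6<<0 -> acc=6 shift=7
  byte[1]=0x49 cont=0 payload=0x49=73: acc |= 73<<7 -> acc=9350 shift=14 [end]
Varint 1: bytes[0:2] = 86 49 -> value 9350 (2 byte(s))
  byte[2]=0x71 cont=0 payload=0x71=113: acc |= 113<<0 -> acc=113 shift=7 [end]
Varint 2: bytes[2:3] = 71 -> value 113 (1 byte(s))
  byte[3]=0x97 cont=1 payload=0x17=23: acc |= 23<<0 -> acc=23 shift=7
  byte[4]=0xA1 cont=1 payload=0x21=33: acc |= 33<<7 -> acc=4247 shift=14
  byte[5]=0x0C cont=0 payload=0x0C=12: acc |= 12<<14 -> acc=200855 shift=21 [end]
Varint 3: bytes[3:6] = 97 A1 0C -> value 200855 (3 byte(s))
  byte[6]=0xDB cont=1 payload=0x5B=91: acc |= 91<<0 -> acc=91 shift=7
  byte[7]=0x21 cont=0 payload=0x21=33: acc |= 33<<7 -> acc=4315 shift=14 [end]
Varint 4: bytes[6:8] = DB 21 -> value 4315 (2 byte(s))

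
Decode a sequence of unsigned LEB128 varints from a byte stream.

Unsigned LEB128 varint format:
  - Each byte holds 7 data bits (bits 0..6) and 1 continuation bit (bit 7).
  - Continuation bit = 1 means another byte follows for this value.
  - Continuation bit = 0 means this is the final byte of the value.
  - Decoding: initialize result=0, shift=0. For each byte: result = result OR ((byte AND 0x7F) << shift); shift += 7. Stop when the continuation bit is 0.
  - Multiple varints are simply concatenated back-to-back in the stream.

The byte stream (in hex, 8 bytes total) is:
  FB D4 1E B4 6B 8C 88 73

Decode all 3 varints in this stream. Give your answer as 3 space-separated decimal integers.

  byte[0]=0xFB cont=1 payload=0x7B=123: acc |= 123<<0 -> acc=123 shift=7
  byte[1]=0xD4 cont=1 payload=0x54=84: acc |= 84<<7 -> acc=10875 shift=14
  byte[2]=0x1E cont=0 payload=0x1E=30: acc |= 30<<14 -> acc=502395 shift=21 [end]
Varint 1: bytes[0:3] = FB D4 1E -> value 502395 (3 byte(s))
  byte[3]=0xB4 cont=1 payload=0x34=52: acc |= 52<<0 -> acc=52 shift=7
  byte[4]=0x6B cont=0 payload=0x6B=107: acc |= 107<<7 -> acc=13748 shift=14 [end]
Varint 2: bytes[3:5] = B4 6B -> value 13748 (2 byte(s))
  byte[5]=0x8C cont=1 payload=0x0C=12: acc |= 12<<0 -> acc=12 shift=7
  byte[6]=0x88 cont=1 payload=0x08=8: acc |= 8<<7 -> acc=1036 shift=14
  byte[7]=0x73 cont=0 payload=0x73=115: acc |= 115<<14 -> acc=1885196 shift=21 [end]
Varint 3: bytes[5:8] = 8C 88 73 -> value 1885196 (3 byte(s))

Answer: 502395 13748 1885196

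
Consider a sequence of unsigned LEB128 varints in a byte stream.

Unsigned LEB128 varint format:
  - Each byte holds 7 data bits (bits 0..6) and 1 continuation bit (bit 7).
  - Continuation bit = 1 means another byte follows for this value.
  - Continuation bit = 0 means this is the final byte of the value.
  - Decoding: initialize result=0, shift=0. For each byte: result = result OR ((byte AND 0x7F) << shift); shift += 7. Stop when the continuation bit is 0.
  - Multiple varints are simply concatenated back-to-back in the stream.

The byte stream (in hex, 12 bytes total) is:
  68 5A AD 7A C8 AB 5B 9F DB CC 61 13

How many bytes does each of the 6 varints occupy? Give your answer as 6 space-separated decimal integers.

Answer: 1 1 2 3 4 1

Derivation:
  byte[0]=0x68 cont=0 payload=0x68=104: acc |= 104<<0 -> acc=104 shift=7 [end]
Varint 1: bytes[0:1] = 68 -> value 104 (1 byte(s))
  byte[1]=0x5A cont=0 payload=0x5A=90: acc |= 90<<0 -> acc=90 shift=7 [end]
Varint 2: bytes[1:2] = 5A -> value 90 (1 byte(s))
  byte[2]=0xAD cont=1 payload=0x2D=45: acc |= 45<<0 -> acc=45 shift=7
  byte[3]=0x7A cont=0 payload=0x7A=122: acc |= 122<<7 -> acc=15661 shift=14 [end]
Varint 3: bytes[2:4] = AD 7A -> value 15661 (2 byte(s))
  byte[4]=0xC8 cont=1 payload=0x48=72: acc |= 72<<0 -> acc=72 shift=7
  byte[5]=0xAB cont=1 payload=0x2B=43: acc |= 43<<7 -> acc=5576 shift=14
  byte[6]=0x5B cont=0 payload=0x5B=91: acc |= 91<<14 -> acc=1496520 shift=21 [end]
Varint 4: bytes[4:7] = C8 AB 5B -> value 1496520 (3 byte(s))
  byte[7]=0x9F cont=1 payload=0x1F=31: acc |= 31<<0 -> acc=31 shift=7
  byte[8]=0xDB cont=1 payload=0x5B=91: acc |= 91<<7 -> acc=11679 shift=14
  byte[9]=0xCC cont=1 payload=0x4C=76: acc |= 76<<14 -> acc=1256863 shift=21
  byte[10]=0x61 cont=0 payload=0x61=97: acc |= 97<<21 -> acc=204680607 shift=28 [end]
Varint 5: bytes[7:11] = 9F DB CC 61 -> value 204680607 (4 byte(s))
  byte[11]=0x13 cont=0 payload=0x13=19: acc |= 19<<0 -> acc=19 shift=7 [end]
Varint 6: bytes[11:12] = 13 -> value 19 (1 byte(s))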